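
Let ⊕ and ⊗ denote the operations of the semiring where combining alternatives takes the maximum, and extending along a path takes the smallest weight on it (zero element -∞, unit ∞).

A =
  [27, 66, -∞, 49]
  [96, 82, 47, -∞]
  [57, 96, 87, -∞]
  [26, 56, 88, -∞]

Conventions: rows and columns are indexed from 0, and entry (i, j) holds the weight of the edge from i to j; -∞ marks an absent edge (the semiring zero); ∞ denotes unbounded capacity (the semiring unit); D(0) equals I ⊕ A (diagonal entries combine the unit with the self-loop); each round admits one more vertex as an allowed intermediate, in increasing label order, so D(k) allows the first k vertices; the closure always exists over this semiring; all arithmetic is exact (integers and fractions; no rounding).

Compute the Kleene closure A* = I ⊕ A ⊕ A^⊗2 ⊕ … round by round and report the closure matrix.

D(0):
  [∞, 66, -∞, 49]
  [96, ∞, 47, -∞]
  [57, 96, ∞, -∞]
  [26, 56, 88, ∞]
D(1):
  [∞, 66, -∞, 49]
  [96, ∞, 47, 49]
  [57, 96, ∞, 49]
  [26, 56, 88, ∞]
D(2):
  [∞, 66, 47, 49]
  [96, ∞, 47, 49]
  [96, 96, ∞, 49]
  [56, 56, 88, ∞]
D(3):
  [∞, 66, 47, 49]
  [96, ∞, 47, 49]
  [96, 96, ∞, 49]
  [88, 88, 88, ∞]
D(4):
  [∞, 66, 49, 49]
  [96, ∞, 49, 49]
  [96, 96, ∞, 49]
  [88, 88, 88, ∞]
Answer: A* = [[∞, 66, 49, 49], [96, ∞, 49, 49], [96, 96, ∞, 49], [88, 88, 88, ∞]]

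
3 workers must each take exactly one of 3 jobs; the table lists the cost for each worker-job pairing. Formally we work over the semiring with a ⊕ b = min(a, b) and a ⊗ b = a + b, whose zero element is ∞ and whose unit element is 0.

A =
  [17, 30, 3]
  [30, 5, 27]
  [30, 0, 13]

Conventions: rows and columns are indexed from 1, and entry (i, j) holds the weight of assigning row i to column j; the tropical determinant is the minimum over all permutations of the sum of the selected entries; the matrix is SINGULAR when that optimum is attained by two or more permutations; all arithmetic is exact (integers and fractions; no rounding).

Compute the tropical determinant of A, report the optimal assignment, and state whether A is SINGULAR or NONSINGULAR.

σ = (1, 2, 3): 17 + 5 + 13 = 35
σ = (1, 3, 2): 17 + 27 + 0 = 44
σ = (2, 1, 3): 30 + 30 + 13 = 73
σ = (2, 3, 1): 30 + 27 + 30 = 87
σ = (3, 1, 2): 3 + 30 + 0 = 33
σ = (3, 2, 1): 3 + 5 + 30 = 38
Optimal value attained by: σ = (3, 1, 2).
Answer: det⊕(A) = 33; verdict: NONSINGULAR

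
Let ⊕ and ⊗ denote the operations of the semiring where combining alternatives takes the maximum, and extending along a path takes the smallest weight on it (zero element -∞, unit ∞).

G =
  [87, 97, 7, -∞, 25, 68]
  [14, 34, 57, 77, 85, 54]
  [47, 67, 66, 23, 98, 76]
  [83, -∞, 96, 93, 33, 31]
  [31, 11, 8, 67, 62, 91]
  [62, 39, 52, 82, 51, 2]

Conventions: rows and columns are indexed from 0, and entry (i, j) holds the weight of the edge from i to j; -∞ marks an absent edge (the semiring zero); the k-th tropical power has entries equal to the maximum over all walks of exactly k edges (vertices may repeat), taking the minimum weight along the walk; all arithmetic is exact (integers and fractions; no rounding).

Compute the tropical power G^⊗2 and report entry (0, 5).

G^⊗2:
  [87, 87, 57, 77, 85, 68]
  [77, 57, 77, 77, 62, 85]
  [62, 66, 66, 76, 67, 91]
  [83, 83, 93, 93, 96, 76]
  [67, 39, 67, 82, 62, 62]
  [82, 62, 82, 82, 52, 62]
Key observation: the optimum is the walk 0->0->5, with weight 87 min 68 = 68.
Optimal value attained by: walk 0->0->5.
Answer: (G^⊗2)[0][5] = 68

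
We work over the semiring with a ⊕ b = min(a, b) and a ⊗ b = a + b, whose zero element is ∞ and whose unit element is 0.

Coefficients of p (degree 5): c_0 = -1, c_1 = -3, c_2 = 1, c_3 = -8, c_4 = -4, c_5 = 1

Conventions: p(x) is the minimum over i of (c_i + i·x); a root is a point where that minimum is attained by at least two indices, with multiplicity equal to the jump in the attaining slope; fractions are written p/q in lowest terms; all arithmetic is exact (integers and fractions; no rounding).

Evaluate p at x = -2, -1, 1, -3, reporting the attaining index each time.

p(-2) = min(-1+0·(-2)=-1, -3+1·(-2)=-5, 1+2·(-2)=-3, -8+3·(-2)=-14, -4+4·(-2)=-12, 1+5·(-2)=-9) = -14 (attained by i=3)
p(-1) = min(-1+0·(-1)=-1, -3+1·(-1)=-4, 1+2·(-1)=-1, -8+3·(-1)=-11, -4+4·(-1)=-8, 1+5·(-1)=-4) = -11 (attained by i=3)
p(1) = min(-1+0·1=-1, -3+1·1=-2, 1+2·1=3, -8+3·1=-5, -4+4·1=0, 1+5·1=6) = -5 (attained by i=3)
p(-3) = min(-1+0·(-3)=-1, -3+1·(-3)=-6, 1+2·(-3)=-5, -8+3·(-3)=-17, -4+4·(-3)=-16, 1+5·(-3)=-14) = -17 (attained by i=3)
Answer: p(-2) = -14; p(-1) = -11; p(1) = -5; p(-3) = -17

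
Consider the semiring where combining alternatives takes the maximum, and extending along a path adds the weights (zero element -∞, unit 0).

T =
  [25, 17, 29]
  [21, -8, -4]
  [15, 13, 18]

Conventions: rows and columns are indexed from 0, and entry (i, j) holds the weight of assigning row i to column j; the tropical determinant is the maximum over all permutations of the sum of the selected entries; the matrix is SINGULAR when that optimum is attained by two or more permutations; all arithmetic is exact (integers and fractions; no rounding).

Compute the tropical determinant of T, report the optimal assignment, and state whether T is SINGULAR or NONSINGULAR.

σ = (0, 1, 2): 25 + (-8) + 18 = 35
σ = (0, 2, 1): 25 + (-4) + 13 = 34
σ = (1, 0, 2): 17 + 21 + 18 = 56
σ = (1, 2, 0): 17 + (-4) + 15 = 28
σ = (2, 0, 1): 29 + 21 + 13 = 63
σ = (2, 1, 0): 29 + (-8) + 15 = 36
Optimal value attained by: σ = (2, 0, 1).
Answer: det⊕(T) = 63; verdict: NONSINGULAR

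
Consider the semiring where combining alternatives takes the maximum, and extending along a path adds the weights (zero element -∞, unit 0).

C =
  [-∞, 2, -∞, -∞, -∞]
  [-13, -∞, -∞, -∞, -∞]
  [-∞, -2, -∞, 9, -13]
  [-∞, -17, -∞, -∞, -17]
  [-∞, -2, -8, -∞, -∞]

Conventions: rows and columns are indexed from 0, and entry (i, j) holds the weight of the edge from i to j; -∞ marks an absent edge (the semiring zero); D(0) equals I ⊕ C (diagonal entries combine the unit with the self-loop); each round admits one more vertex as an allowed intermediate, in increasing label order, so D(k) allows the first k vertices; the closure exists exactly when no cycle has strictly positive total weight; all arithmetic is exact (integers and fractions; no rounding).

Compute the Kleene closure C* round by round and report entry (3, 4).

D(0):
  [0, 2, -∞, -∞, -∞]
  [-13, 0, -∞, -∞, -∞]
  [-∞, -2, 0, 9, -13]
  [-∞, -17, -∞, 0, -17]
  [-∞, -2, -8, -∞, 0]
D(1):
  [0, 2, -∞, -∞, -∞]
  [-13, 0, -∞, -∞, -∞]
  [-∞, -2, 0, 9, -13]
  [-∞, -17, -∞, 0, -17]
  [-∞, -2, -8, -∞, 0]
D(2):
  [0, 2, -∞, -∞, -∞]
  [-13, 0, -∞, -∞, -∞]
  [-15, -2, 0, 9, -13]
  [-30, -17, -∞, 0, -17]
  [-15, -2, -8, -∞, 0]
D(3):
  [0, 2, -∞, -∞, -∞]
  [-13, 0, -∞, -∞, -∞]
  [-15, -2, 0, 9, -13]
  [-30, -17, -∞, 0, -17]
  [-15, -2, -8, 1, 0]
D(4):
  [0, 2, -∞, -∞, -∞]
  [-13, 0, -∞, -∞, -∞]
  [-15, -2, 0, 9, -8]
  [-30, -17, -∞, 0, -17]
  [-15, -2, -8, 1, 0]
D(5):
  [0, 2, -∞, -∞, -∞]
  [-13, 0, -∞, -∞, -∞]
  [-15, -2, 0, 9, -8]
  [-30, -17, -25, 0, -17]
  [-15, -2, -8, 1, 0]
Answer: C*[3][4] = -17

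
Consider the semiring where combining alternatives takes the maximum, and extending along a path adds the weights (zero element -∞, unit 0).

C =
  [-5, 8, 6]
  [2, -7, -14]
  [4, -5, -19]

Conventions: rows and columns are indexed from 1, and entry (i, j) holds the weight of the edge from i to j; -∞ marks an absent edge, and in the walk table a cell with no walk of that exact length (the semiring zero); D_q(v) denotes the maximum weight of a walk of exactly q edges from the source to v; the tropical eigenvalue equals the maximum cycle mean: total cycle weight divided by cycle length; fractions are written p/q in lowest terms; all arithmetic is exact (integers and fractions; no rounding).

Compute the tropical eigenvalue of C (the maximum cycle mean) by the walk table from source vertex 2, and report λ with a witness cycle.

q=0: [-∞, 0, -∞]
q=1: [2, -7, -14]
q=2: [-3, 10, 8]
q=3: [12, 5, 3]
Optimal cycle mean attained by: cycle 1->2->1, total 8 + 2, length 2.
Answer: λ = 5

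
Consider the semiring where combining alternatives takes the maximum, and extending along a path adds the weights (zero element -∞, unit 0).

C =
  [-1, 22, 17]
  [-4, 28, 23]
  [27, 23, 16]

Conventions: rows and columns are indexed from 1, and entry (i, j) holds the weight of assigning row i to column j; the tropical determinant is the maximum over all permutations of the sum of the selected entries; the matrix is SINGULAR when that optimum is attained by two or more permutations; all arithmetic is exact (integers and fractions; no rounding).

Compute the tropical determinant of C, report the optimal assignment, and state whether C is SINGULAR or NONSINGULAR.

σ = (1, 2, 3): (-1) + 28 + 16 = 43
σ = (1, 3, 2): (-1) + 23 + 23 = 45
σ = (2, 1, 3): 22 + (-4) + 16 = 34
σ = (2, 3, 1): 22 + 23 + 27 = 72
σ = (3, 1, 2): 17 + (-4) + 23 = 36
σ = (3, 2, 1): 17 + 28 + 27 = 72
Optimal value attained by: σ = (2, 3, 1).
Answer: det⊕(C) = 72; verdict: SINGULAR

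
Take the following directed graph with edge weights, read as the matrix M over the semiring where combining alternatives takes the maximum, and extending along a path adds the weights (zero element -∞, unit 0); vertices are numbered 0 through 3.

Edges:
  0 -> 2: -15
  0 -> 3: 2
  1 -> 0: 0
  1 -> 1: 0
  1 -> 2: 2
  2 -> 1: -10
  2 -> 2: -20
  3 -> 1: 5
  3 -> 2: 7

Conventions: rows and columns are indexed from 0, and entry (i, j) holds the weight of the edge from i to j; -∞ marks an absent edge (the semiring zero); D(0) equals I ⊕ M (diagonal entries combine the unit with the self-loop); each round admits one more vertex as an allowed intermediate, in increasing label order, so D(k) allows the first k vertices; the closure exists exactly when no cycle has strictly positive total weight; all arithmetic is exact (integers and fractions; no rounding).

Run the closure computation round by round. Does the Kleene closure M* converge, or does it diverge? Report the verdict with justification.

D(0):
  [0, -∞, -15, 2]
  [0, 0, 2, -∞]
  [-∞, -10, 0, -∞]
  [-∞, 5, 7, 0]
D(1):
  [0, -∞, -15, 2]
  [0, 0, 2, 2]
  [-∞, -10, 0, -∞]
  [-∞, 5, 7, 0]
Detection: at round 2, diagonal entry (3, 3) turns strictly positive.
Key observation: the cycle 3->1->0->3 has total weight 5 + 0 + 2, which is strictly positive.
Answer: DIVERGES — positive cycle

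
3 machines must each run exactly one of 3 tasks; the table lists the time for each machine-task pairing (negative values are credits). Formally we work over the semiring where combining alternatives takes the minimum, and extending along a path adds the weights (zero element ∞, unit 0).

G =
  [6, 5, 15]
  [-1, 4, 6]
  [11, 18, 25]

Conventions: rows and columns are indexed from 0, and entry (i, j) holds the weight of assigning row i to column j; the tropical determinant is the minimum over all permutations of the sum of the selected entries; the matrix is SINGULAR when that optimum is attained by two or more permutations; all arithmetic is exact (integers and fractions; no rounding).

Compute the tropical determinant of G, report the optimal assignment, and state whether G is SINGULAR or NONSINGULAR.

σ = (0, 1, 2): 6 + 4 + 25 = 35
σ = (0, 2, 1): 6 + 6 + 18 = 30
σ = (1, 0, 2): 5 + (-1) + 25 = 29
σ = (1, 2, 0): 5 + 6 + 11 = 22
σ = (2, 0, 1): 15 + (-1) + 18 = 32
σ = (2, 1, 0): 15 + 4 + 11 = 30
Optimal value attained by: σ = (1, 2, 0).
Answer: det⊕(G) = 22; verdict: NONSINGULAR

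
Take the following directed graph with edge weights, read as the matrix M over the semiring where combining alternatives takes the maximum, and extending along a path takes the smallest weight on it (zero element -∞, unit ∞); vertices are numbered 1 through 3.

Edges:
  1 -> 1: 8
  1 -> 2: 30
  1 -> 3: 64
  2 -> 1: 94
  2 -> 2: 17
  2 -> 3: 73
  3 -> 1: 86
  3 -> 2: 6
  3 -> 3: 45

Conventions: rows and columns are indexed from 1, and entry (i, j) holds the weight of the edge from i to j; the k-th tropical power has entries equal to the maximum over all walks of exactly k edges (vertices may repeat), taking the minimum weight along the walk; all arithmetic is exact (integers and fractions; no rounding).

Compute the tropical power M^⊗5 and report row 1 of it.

M^⊗2:
  [64, 17, 45]
  [73, 30, 64]
  [45, 30, 64]
M^⊗3:
  [45, 30, 64]
  [64, 30, 64]
  [64, 30, 45]
M^⊗4:
  [64, 30, 45]
  [64, 30, 64]
  [45, 30, 64]
M^⊗5:
  [45, 30, 64]
  [64, 30, 64]
  [64, 30, 45]
Answer: row 1 of M^⊗5 = [45, 30, 64]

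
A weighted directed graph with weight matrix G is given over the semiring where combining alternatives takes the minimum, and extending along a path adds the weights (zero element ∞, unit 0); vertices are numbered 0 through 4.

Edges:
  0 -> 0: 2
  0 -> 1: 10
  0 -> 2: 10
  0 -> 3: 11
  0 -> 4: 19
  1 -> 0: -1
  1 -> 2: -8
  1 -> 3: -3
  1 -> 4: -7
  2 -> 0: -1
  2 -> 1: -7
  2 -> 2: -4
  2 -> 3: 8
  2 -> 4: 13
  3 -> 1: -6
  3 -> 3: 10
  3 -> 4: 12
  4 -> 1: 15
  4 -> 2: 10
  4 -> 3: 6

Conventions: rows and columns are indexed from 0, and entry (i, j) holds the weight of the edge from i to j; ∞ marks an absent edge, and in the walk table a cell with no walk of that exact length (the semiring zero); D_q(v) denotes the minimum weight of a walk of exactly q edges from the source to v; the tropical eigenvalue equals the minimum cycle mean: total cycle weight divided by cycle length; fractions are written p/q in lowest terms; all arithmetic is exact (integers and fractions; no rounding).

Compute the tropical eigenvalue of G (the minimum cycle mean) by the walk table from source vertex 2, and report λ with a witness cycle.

q=0: [∞, ∞, 0, ∞, ∞]
q=1: [-1, -7, -4, 8, 13]
q=2: [-8, -11, -15, -10, -14]
q=3: [-16, -22, -19, -14, -18]
q=4: [-23, -26, -30, -25, -29]
q=5: [-31, -37, -34, -29, -33]
Optimal cycle mean attained by: cycle 1->2->1, total (-8) + (-7), length 2.
Answer: λ = -15/2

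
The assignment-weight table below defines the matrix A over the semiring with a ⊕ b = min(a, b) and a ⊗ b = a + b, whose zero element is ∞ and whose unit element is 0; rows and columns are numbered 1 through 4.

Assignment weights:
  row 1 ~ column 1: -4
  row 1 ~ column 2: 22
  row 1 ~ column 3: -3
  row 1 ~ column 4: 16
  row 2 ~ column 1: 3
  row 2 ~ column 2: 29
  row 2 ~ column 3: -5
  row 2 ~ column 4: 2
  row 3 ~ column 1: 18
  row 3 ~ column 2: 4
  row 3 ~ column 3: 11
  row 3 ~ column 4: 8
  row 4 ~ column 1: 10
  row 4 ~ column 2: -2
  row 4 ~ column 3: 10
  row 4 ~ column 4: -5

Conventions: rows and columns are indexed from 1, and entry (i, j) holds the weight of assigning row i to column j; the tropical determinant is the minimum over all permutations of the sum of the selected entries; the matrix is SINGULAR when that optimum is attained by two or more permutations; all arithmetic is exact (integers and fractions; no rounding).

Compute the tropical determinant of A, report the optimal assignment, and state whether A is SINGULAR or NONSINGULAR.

σ = (1, 2, 3, 4): (-4) + 29 + 11 + (-5) = 31
σ = (1, 2, 4, 3): (-4) + 29 + 8 + 10 = 43
σ = (1, 3, 2, 4): (-4) + (-5) + 4 + (-5) = -10
σ = (1, 3, 4, 2): (-4) + (-5) + 8 + (-2) = -3
σ = (1, 4, 2, 3): (-4) + 2 + 4 + 10 = 12
σ = (1, 4, 3, 2): (-4) + 2 + 11 + (-2) = 7
σ = (2, 1, 3, 4): 22 + 3 + 11 + (-5) = 31
σ = (2, 1, 4, 3): 22 + 3 + 8 + 10 = 43
σ = (2, 3, 1, 4): 22 + (-5) + 18 + (-5) = 30
σ = (2, 3, 4, 1): 22 + (-5) + 8 + 10 = 35
σ = (2, 4, 1, 3): 22 + 2 + 18 + 10 = 52
σ = (2, 4, 3, 1): 22 + 2 + 11 + 10 = 45
σ = (3, 1, 2, 4): (-3) + 3 + 4 + (-5) = -1
σ = (3, 1, 4, 2): (-3) + 3 + 8 + (-2) = 6
σ = (3, 2, 1, 4): (-3) + 29 + 18 + (-5) = 39
σ = (3, 2, 4, 1): (-3) + 29 + 8 + 10 = 44
σ = (3, 4, 1, 2): (-3) + 2 + 18 + (-2) = 15
σ = (3, 4, 2, 1): (-3) + 2 + 4 + 10 = 13
σ = (4, 1, 2, 3): 16 + 3 + 4 + 10 = 33
σ = (4, 1, 3, 2): 16 + 3 + 11 + (-2) = 28
σ = (4, 2, 1, 3): 16 + 29 + 18 + 10 = 73
σ = (4, 2, 3, 1): 16 + 29 + 11 + 10 = 66
σ = (4, 3, 1, 2): 16 + (-5) + 18 + (-2) = 27
σ = (4, 3, 2, 1): 16 + (-5) + 4 + 10 = 25
Optimal value attained by: σ = (1, 3, 2, 4).
Answer: det⊕(A) = -10; verdict: NONSINGULAR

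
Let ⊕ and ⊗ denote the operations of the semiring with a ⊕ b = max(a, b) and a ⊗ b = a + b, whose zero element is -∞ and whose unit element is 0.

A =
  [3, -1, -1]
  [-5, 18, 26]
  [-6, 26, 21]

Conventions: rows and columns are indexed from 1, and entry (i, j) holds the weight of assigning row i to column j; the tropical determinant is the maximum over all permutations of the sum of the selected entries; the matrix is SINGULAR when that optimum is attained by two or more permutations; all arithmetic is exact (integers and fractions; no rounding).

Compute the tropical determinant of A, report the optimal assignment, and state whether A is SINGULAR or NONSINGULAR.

σ = (1, 2, 3): 3 + 18 + 21 = 42
σ = (1, 3, 2): 3 + 26 + 26 = 55
σ = (2, 1, 3): (-1) + (-5) + 21 = 15
σ = (2, 3, 1): (-1) + 26 + (-6) = 19
σ = (3, 1, 2): (-1) + (-5) + 26 = 20
σ = (3, 2, 1): (-1) + 18 + (-6) = 11
Optimal value attained by: σ = (1, 3, 2).
Answer: det⊕(A) = 55; verdict: NONSINGULAR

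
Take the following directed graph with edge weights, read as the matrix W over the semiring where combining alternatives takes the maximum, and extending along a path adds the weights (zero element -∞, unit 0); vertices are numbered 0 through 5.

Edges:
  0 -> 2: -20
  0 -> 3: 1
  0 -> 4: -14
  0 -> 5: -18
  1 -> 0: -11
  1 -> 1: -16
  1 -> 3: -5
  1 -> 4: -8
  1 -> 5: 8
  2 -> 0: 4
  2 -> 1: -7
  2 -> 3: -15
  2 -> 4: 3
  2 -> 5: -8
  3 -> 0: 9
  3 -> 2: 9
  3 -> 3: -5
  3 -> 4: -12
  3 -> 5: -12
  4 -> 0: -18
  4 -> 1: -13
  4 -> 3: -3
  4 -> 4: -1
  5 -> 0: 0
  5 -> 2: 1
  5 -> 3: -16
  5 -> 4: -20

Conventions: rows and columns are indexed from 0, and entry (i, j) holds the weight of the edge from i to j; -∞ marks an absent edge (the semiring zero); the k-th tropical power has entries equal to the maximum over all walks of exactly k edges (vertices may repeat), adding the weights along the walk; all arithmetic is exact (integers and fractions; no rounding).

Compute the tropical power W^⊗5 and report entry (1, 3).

W^⊗2:
  [10, -27, 10, -4, -11, -11]
  [8, -21, 9, -8, -9, -8]
  [-6, -10, -6, 5, 2, 1]
  [13, 2, 4, 10, 12, 1]
  [6, -14, 6, -4, -2, -5]
  [5, -6, -7, 1, 4, -7]
W^⊗3:
  [14, 3, 5, 11, 13, 2]
  [13, 2, 1, 9, 12, 1]
  [14, -11, 14, 0, 1, -2]
  [19, -1, 19, 14, 11, 10]
  [10, -1, 5, 7, 9, -2]
  [10, -9, 10, 6, 3, 2]
W^⊗4:
  [20, 0, 20, 15, 12, 11]
  [18, -1, 18, 14, 11, 10]
  [18, 7, 9, 15, 17, 6]
  [23, 12, 23, 20, 22, 11]
  [16, -2, 16, 11, 8, 7]
  [15, 3, 15, 11, 13, 2]
W^⊗5:
  [24, 13, 24, 21, 23, 12]
  [23, 11, 23, 19, 21, 10]
  [24, 4, 24, 19, 16, 15]
  [29, 16, 29, 24, 26, 20]
  [20, 9, 20, 17, 19, 8]
  [20, 8, 20, 16, 18, 11]
Key observation: the optimum is the walk 1->5->0->3->0->3, with weight 8 + 0 + 1 + 9 + 1 = 19.
Optimal value attained by: walk 1->5->0->3->0->3.
Answer: (W^⊗5)[1][3] = 19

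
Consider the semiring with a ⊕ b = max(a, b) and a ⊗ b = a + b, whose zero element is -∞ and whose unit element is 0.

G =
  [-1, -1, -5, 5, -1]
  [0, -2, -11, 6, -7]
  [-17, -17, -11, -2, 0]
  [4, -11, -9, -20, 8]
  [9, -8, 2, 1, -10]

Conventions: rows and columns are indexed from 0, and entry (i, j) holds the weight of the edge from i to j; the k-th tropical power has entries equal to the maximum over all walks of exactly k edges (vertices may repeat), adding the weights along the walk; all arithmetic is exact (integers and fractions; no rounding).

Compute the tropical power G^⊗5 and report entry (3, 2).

G^⊗2:
  [9, -2, 1, 5, 13]
  [10, -1, -3, 5, 14]
  [9, -8, 2, 1, 6]
  [17, 3, 10, 9, 3]
  [8, 8, 4, 14, 9]
G^⊗3:
  [22, 8, 15, 14, 13]
  [23, 9, 16, 15, 13]
  [15, 8, 8, 14, 9]
  [16, 16, 12, 22, 17]
  [18, 7, 11, 14, 22]
G^⊗4:
  [22, 21, 17, 27, 22]
  [22, 22, 18, 28, 23]
  [18, 14, 11, 20, 22]
  [26, 15, 19, 22, 30]
  [31, 17, 24, 23, 22]
G^⊗5:
  [31, 21, 24, 27, 35]
  [32, 21, 25, 28, 36]
  [31, 17, 24, 23, 28]
  [39, 25, 32, 31, 30]
  [31, 30, 26, 36, 31]
Key observation: the optimum is the walk 3->4->0->3->4->2, with weight 8 + 9 + 5 + 8 + 2 = 32.
Optimal value attained by: walk 3->4->0->3->4->2.
Answer: (G^⊗5)[3][2] = 32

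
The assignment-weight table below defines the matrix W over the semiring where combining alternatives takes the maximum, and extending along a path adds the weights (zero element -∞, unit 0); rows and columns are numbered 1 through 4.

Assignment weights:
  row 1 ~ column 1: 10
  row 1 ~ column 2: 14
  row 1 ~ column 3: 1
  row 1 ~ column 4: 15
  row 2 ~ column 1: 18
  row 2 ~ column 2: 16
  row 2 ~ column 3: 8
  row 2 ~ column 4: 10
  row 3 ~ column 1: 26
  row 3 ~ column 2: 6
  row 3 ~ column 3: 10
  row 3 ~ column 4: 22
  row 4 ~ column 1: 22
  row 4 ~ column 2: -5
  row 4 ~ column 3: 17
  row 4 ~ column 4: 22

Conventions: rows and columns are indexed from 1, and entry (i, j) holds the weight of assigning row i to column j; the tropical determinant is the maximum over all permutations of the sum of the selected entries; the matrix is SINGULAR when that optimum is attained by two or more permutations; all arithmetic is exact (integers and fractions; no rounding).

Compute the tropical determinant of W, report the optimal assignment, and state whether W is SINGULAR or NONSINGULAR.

σ = (1, 2, 3, 4): 10 + 16 + 10 + 22 = 58
σ = (1, 2, 4, 3): 10 + 16 + 22 + 17 = 65
σ = (1, 3, 2, 4): 10 + 8 + 6 + 22 = 46
σ = (1, 3, 4, 2): 10 + 8 + 22 + (-5) = 35
σ = (1, 4, 2, 3): 10 + 10 + 6 + 17 = 43
σ = (1, 4, 3, 2): 10 + 10 + 10 + (-5) = 25
σ = (2, 1, 3, 4): 14 + 18 + 10 + 22 = 64
σ = (2, 1, 4, 3): 14 + 18 + 22 + 17 = 71
σ = (2, 3, 1, 4): 14 + 8 + 26 + 22 = 70
σ = (2, 3, 4, 1): 14 + 8 + 22 + 22 = 66
σ = (2, 4, 1, 3): 14 + 10 + 26 + 17 = 67
σ = (2, 4, 3, 1): 14 + 10 + 10 + 22 = 56
σ = (3, 1, 2, 4): 1 + 18 + 6 + 22 = 47
σ = (3, 1, 4, 2): 1 + 18 + 22 + (-5) = 36
σ = (3, 2, 1, 4): 1 + 16 + 26 + 22 = 65
σ = (3, 2, 4, 1): 1 + 16 + 22 + 22 = 61
σ = (3, 4, 1, 2): 1 + 10 + 26 + (-5) = 32
σ = (3, 4, 2, 1): 1 + 10 + 6 + 22 = 39
σ = (4, 1, 2, 3): 15 + 18 + 6 + 17 = 56
σ = (4, 1, 3, 2): 15 + 18 + 10 + (-5) = 38
σ = (4, 2, 1, 3): 15 + 16 + 26 + 17 = 74
σ = (4, 2, 3, 1): 15 + 16 + 10 + 22 = 63
σ = (4, 3, 1, 2): 15 + 8 + 26 + (-5) = 44
σ = (4, 3, 2, 1): 15 + 8 + 6 + 22 = 51
Optimal value attained by: σ = (4, 2, 1, 3).
Answer: det⊕(W) = 74; verdict: NONSINGULAR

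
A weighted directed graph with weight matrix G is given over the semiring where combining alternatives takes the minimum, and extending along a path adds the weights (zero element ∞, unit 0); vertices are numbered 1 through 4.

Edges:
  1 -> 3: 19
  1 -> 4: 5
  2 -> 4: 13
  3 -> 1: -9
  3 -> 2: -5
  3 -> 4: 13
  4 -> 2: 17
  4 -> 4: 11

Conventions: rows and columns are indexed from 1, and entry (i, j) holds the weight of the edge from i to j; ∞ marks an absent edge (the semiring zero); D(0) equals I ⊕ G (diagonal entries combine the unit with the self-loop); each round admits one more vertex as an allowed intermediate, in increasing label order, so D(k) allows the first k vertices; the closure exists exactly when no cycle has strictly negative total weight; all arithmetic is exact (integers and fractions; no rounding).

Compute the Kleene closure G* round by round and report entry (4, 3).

D(0):
  [0, ∞, 19, 5]
  [∞, 0, ∞, 13]
  [-9, -5, 0, 13]
  [∞, 17, ∞, 0]
D(1):
  [0, ∞, 19, 5]
  [∞, 0, ∞, 13]
  [-9, -5, 0, -4]
  [∞, 17, ∞, 0]
D(2):
  [0, ∞, 19, 5]
  [∞, 0, ∞, 13]
  [-9, -5, 0, -4]
  [∞, 17, ∞, 0]
D(3):
  [0, 14, 19, 5]
  [∞, 0, ∞, 13]
  [-9, -5, 0, -4]
  [∞, 17, ∞, 0]
D(4):
  [0, 14, 19, 5]
  [∞, 0, ∞, 13]
  [-9, -5, 0, -4]
  [∞, 17, ∞, 0]
Answer: G*[4][3] = ∞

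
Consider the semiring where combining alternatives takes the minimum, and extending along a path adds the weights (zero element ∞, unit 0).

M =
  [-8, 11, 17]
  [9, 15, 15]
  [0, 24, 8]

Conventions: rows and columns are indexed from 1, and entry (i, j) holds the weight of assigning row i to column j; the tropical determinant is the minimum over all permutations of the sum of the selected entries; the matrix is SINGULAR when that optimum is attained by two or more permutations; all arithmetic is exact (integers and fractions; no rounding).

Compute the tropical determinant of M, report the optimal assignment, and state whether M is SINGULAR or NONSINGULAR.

σ = (1, 2, 3): (-8) + 15 + 8 = 15
σ = (1, 3, 2): (-8) + 15 + 24 = 31
σ = (2, 1, 3): 11 + 9 + 8 = 28
σ = (2, 3, 1): 11 + 15 + 0 = 26
σ = (3, 1, 2): 17 + 9 + 24 = 50
σ = (3, 2, 1): 17 + 15 + 0 = 32
Optimal value attained by: σ = (1, 2, 3).
Answer: det⊕(M) = 15; verdict: NONSINGULAR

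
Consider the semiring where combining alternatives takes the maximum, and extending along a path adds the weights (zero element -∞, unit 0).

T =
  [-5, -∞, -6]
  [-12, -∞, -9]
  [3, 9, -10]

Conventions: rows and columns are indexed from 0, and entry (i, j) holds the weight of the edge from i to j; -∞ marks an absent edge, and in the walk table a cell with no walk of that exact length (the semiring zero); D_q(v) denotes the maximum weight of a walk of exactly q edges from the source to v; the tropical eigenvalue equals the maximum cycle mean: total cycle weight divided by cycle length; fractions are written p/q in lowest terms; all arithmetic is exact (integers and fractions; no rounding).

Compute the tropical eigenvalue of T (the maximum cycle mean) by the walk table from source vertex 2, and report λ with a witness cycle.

q=0: [-∞, -∞, 0]
q=1: [3, 9, -10]
q=2: [-2, -1, 0]
q=3: [3, 9, -8]
Optimal cycle mean attained by: cycle 1->2->1, total (-9) + 9, length 2.
Answer: λ = 0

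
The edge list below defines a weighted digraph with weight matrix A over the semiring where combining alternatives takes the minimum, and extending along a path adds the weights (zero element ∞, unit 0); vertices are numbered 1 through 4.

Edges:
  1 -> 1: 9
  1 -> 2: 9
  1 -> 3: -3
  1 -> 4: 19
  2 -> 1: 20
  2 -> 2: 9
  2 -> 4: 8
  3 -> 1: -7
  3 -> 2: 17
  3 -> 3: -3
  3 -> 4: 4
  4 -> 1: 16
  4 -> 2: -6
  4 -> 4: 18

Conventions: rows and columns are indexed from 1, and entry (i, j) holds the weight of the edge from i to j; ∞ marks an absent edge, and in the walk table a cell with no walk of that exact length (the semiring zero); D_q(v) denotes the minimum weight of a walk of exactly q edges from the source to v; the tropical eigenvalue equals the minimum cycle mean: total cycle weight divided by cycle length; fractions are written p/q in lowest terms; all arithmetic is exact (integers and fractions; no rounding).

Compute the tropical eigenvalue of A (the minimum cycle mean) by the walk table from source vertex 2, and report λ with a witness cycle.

q=0: [∞, 0, ∞, ∞]
q=1: [20, 9, ∞, 8]
q=2: [24, 2, 17, 17]
q=3: [10, 11, 14, 10]
q=4: [7, 4, 7, 18]
Optimal cycle mean attained by: cycle 1->3->1, total (-3) + (-7), length 2.
Answer: λ = -5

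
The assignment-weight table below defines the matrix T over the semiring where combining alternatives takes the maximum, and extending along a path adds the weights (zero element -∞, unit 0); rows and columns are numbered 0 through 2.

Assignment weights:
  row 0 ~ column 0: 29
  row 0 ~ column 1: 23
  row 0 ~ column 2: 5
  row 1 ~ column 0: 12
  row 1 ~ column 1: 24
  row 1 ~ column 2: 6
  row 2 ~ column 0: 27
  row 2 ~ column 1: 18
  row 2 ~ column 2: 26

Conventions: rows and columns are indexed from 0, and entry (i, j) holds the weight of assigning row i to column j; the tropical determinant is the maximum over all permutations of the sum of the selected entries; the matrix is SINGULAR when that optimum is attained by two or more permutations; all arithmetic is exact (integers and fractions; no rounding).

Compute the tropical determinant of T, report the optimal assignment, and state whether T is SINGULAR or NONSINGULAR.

σ = (0, 1, 2): 29 + 24 + 26 = 79
σ = (0, 2, 1): 29 + 6 + 18 = 53
σ = (1, 0, 2): 23 + 12 + 26 = 61
σ = (1, 2, 0): 23 + 6 + 27 = 56
σ = (2, 0, 1): 5 + 12 + 18 = 35
σ = (2, 1, 0): 5 + 24 + 27 = 56
Optimal value attained by: σ = (0, 1, 2).
Answer: det⊕(T) = 79; verdict: NONSINGULAR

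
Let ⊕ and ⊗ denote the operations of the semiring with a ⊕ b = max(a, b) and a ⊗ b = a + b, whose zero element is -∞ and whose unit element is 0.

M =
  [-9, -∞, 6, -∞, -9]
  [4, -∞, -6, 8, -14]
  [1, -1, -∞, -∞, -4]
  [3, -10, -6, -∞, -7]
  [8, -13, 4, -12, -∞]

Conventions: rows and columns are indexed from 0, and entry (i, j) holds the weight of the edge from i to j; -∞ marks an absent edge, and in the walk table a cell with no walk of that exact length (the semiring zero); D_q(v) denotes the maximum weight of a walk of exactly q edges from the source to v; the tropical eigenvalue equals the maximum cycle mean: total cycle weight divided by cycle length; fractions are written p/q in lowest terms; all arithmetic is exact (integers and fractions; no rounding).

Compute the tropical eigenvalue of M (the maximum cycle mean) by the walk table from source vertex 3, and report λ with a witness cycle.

q=0: [-∞, -∞, -∞, 0, -∞]
q=1: [3, -10, -6, -∞, -7]
q=2: [1, -7, 9, -2, -6]
q=3: [10, 8, 7, 1, 5]
q=4: [13, 6, 16, 16, 3]
q=5: [19, 15, 19, 14, 12]
Optimal cycle mean attained by: cycle 0->2->1->3->0, total 6 + (-1) + 8 + 3, length 4.
Answer: λ = 4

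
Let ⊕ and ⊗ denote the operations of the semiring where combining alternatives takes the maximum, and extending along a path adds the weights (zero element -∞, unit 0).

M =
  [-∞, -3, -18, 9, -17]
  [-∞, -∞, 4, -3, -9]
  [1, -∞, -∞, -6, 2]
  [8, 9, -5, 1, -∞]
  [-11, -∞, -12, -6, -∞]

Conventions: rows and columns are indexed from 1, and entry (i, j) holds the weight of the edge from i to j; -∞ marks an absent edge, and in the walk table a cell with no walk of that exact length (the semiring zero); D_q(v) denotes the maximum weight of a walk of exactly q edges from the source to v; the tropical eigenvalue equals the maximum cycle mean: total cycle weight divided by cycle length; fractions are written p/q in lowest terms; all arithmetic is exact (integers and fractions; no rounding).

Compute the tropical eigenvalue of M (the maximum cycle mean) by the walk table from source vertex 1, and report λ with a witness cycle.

q=0: [0, -∞, -∞, -∞, -∞]
q=1: [-∞, -3, -18, 9, -17]
q=2: [17, 18, 4, 10, -12]
q=3: [18, 19, 22, 26, 9]
q=4: [34, 35, 23, 27, 24]
q=5: [35, 36, 39, 43, 26]
Optimal cycle mean attained by: cycle 1->4->1, total 9 + 8, length 2.
Answer: λ = 17/2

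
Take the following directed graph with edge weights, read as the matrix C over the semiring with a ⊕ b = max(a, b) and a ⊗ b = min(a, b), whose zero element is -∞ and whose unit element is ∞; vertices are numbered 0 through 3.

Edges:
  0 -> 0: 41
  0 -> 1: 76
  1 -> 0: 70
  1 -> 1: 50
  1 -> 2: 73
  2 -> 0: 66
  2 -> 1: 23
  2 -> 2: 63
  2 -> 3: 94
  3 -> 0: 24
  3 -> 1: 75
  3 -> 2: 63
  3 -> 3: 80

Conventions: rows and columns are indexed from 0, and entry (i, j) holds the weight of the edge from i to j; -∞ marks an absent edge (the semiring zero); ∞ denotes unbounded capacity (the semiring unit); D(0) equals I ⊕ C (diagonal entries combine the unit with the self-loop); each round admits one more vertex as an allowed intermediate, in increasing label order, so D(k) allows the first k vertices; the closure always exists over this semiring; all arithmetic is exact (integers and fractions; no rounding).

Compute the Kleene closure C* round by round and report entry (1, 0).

D(0):
  [∞, 76, -∞, -∞]
  [70, ∞, 73, -∞]
  [66, 23, ∞, 94]
  [24, 75, 63, ∞]
D(1):
  [∞, 76, -∞, -∞]
  [70, ∞, 73, -∞]
  [66, 66, ∞, 94]
  [24, 75, 63, ∞]
D(2):
  [∞, 76, 73, -∞]
  [70, ∞, 73, -∞]
  [66, 66, ∞, 94]
  [70, 75, 73, ∞]
D(3):
  [∞, 76, 73, 73]
  [70, ∞, 73, 73]
  [66, 66, ∞, 94]
  [70, 75, 73, ∞]
D(4):
  [∞, 76, 73, 73]
  [70, ∞, 73, 73]
  [70, 75, ∞, 94]
  [70, 75, 73, ∞]
Answer: C*[1][0] = 70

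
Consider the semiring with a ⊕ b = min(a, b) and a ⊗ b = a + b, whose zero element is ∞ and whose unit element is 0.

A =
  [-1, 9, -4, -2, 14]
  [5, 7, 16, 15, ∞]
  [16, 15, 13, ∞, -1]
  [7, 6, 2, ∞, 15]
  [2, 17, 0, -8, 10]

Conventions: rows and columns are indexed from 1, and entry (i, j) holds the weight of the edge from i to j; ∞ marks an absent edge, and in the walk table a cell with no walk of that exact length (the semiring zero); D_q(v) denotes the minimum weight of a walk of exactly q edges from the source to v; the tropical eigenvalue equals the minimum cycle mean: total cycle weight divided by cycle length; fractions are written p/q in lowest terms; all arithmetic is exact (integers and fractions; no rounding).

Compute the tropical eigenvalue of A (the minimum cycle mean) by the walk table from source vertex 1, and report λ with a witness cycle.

q=0: [0, ∞, ∞, ∞, ∞]
q=1: [-1, 9, -4, -2, 14]
q=2: [-2, 4, -5, -3, -5]
q=3: [-3, 3, -6, -13, -6]
q=4: [-6, -7, -11, -14, -7]
q=5: [-7, -8, -12, -15, -12]
Optimal cycle mean attained by: cycle 3->5->4->3, total (-1) + (-8) + 2, length 3.
Answer: λ = -7/3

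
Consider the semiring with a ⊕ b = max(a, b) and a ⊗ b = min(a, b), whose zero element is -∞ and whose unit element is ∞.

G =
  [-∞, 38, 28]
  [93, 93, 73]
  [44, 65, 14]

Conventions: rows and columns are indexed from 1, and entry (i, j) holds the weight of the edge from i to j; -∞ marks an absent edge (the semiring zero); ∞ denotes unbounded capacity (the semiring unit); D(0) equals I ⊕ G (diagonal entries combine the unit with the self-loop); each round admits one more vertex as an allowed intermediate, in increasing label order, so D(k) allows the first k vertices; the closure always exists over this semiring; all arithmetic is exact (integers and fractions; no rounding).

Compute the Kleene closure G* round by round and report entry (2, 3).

D(0):
  [∞, 38, 28]
  [93, ∞, 73]
  [44, 65, ∞]
D(1):
  [∞, 38, 28]
  [93, ∞, 73]
  [44, 65, ∞]
D(2):
  [∞, 38, 38]
  [93, ∞, 73]
  [65, 65, ∞]
D(3):
  [∞, 38, 38]
  [93, ∞, 73]
  [65, 65, ∞]
Answer: G*[2][3] = 73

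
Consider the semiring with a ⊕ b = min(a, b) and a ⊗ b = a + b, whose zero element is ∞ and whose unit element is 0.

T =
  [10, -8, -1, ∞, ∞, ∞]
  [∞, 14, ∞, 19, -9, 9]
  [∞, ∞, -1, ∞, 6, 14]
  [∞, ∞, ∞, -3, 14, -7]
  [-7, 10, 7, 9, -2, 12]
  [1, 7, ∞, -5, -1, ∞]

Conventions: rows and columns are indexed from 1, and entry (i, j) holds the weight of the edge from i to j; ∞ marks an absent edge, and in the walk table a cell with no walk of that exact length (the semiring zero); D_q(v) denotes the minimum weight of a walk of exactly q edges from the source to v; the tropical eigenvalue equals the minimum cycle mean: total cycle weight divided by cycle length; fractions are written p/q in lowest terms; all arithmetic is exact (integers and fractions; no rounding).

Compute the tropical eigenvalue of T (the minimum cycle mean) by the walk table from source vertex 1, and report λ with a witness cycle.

q=0: [0, ∞, ∞, ∞, ∞, ∞]
q=1: [10, -8, -1, ∞, ∞, ∞]
q=2: [20, 2, -2, 11, -17, 1]
q=3: [-24, -7, -10, -8, -19, -5]
q=4: [-26, -32, -25, -11, -21, -15]
q=5: [-28, -34, -27, -20, -41, -23]
q=6: [-48, -36, -34, -32, -43, -29]
Optimal cycle mean attained by: cycle 1->2->5->1, total (-8) + (-9) + (-7), length 3.
Answer: λ = -8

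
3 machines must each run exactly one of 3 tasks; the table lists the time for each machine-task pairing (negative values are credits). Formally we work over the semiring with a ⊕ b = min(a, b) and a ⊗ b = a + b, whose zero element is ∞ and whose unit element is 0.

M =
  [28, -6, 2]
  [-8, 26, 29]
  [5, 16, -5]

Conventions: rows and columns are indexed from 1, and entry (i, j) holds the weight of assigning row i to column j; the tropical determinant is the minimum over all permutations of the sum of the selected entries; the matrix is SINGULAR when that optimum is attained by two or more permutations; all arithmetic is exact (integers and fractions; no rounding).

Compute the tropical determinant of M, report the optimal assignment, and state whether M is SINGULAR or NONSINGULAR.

σ = (1, 2, 3): 28 + 26 + (-5) = 49
σ = (1, 3, 2): 28 + 29 + 16 = 73
σ = (2, 1, 3): (-6) + (-8) + (-5) = -19
σ = (2, 3, 1): (-6) + 29 + 5 = 28
σ = (3, 1, 2): 2 + (-8) + 16 = 10
σ = (3, 2, 1): 2 + 26 + 5 = 33
Optimal value attained by: σ = (2, 1, 3).
Answer: det⊕(M) = -19; verdict: NONSINGULAR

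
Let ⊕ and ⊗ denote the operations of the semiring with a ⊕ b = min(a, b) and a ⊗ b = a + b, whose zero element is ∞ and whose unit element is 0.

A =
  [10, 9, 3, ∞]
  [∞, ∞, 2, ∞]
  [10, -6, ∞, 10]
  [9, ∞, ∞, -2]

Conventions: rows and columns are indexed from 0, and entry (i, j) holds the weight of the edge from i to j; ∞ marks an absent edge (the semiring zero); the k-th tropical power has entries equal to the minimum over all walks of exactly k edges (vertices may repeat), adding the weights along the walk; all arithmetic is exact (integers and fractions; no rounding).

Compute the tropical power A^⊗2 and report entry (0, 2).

A^⊗2:
  [13, -3, 11, 13]
  [12, -4, ∞, 12]
  [19, 19, -4, 8]
  [7, 18, 12, -4]
Key observation: the optimum is the walk 0->1->2, with weight 9 + 2 = 11.
Optimal value attained by: walk 0->1->2.
Answer: (A^⊗2)[0][2] = 11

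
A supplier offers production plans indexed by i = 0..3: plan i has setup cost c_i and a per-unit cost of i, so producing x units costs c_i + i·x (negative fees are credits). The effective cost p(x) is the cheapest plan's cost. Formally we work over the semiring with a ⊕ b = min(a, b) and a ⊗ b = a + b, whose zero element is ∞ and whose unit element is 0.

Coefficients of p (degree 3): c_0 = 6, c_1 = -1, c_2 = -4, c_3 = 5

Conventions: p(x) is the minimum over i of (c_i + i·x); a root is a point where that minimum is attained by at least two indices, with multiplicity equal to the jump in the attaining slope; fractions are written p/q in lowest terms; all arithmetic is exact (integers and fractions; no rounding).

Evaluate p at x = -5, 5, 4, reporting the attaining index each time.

p(-5) = min(6+0·(-5)=6, -1+1·(-5)=-6, -4+2·(-5)=-14, 5+3·(-5)=-10) = -14 (attained by i=2)
p(5) = min(6+0·5=6, -1+1·5=4, -4+2·5=6, 5+3·5=20) = 4 (attained by i=1)
p(4) = min(6+0·4=6, -1+1·4=3, -4+2·4=4, 5+3·4=17) = 3 (attained by i=1)
Answer: p(-5) = -14; p(5) = 4; p(4) = 3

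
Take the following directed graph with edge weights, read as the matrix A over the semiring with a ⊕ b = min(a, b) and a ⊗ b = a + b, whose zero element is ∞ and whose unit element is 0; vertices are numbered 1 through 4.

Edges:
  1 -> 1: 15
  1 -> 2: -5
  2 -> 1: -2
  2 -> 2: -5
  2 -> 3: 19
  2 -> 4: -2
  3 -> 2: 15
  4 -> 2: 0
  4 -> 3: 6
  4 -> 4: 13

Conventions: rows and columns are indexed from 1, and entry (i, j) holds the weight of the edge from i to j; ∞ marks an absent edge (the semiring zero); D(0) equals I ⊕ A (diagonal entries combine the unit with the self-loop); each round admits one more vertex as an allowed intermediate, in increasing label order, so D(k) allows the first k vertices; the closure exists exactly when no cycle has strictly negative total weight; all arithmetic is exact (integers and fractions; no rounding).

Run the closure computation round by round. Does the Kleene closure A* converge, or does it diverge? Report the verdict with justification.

Detection: at round 0, diagonal entry (2, 2) turns strictly negative.
Key observation: the cycle 2->2 has total weight (-5), which is strictly negative.
Answer: DIVERGES — negative cycle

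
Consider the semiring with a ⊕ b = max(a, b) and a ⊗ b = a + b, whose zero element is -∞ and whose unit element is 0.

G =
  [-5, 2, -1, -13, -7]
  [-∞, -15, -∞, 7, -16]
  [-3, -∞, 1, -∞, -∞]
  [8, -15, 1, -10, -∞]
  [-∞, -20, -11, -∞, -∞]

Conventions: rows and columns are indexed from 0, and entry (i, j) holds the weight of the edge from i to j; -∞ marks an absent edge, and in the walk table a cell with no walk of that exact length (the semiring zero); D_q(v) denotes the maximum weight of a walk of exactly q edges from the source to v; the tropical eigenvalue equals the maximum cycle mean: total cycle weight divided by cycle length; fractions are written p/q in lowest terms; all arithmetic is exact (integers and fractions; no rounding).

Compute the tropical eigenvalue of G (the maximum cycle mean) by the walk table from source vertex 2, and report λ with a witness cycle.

q=0: [-∞, -∞, 0, -∞, -∞]
q=1: [-3, -∞, 1, -∞, -∞]
q=2: [-2, -1, 2, -16, -10]
q=3: [-1, 0, 3, 6, -9]
q=4: [14, 1, 7, 7, -8]
q=5: [15, 16, 13, 8, 7]
Optimal cycle mean attained by: cycle 0->1->3->0, total 2 + 7 + 8, length 3.
Answer: λ = 17/3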